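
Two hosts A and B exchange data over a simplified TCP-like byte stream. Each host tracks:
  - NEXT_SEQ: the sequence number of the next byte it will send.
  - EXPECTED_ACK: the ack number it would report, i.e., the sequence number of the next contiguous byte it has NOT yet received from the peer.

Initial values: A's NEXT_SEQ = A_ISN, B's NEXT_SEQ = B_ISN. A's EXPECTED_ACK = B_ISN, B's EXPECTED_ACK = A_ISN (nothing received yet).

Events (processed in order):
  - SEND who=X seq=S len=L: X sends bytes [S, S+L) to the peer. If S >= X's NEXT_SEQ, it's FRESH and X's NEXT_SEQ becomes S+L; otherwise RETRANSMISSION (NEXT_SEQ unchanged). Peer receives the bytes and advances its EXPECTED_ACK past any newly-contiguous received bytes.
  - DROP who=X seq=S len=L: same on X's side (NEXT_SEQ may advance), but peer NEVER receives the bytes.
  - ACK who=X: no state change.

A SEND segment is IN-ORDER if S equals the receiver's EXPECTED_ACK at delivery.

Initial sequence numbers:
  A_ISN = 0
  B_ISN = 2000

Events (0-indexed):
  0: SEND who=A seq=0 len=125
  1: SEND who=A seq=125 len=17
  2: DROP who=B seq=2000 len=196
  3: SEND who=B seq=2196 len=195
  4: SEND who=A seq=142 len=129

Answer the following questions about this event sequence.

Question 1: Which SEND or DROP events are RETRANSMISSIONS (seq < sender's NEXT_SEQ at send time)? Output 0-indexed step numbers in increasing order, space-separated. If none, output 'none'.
Step 0: SEND seq=0 -> fresh
Step 1: SEND seq=125 -> fresh
Step 2: DROP seq=2000 -> fresh
Step 3: SEND seq=2196 -> fresh
Step 4: SEND seq=142 -> fresh

Answer: none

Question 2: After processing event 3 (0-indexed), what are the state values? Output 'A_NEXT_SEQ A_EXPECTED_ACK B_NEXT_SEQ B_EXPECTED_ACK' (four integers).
After event 0: A_seq=125 A_ack=2000 B_seq=2000 B_ack=125
After event 1: A_seq=142 A_ack=2000 B_seq=2000 B_ack=142
After event 2: A_seq=142 A_ack=2000 B_seq=2196 B_ack=142
After event 3: A_seq=142 A_ack=2000 B_seq=2391 B_ack=142

142 2000 2391 142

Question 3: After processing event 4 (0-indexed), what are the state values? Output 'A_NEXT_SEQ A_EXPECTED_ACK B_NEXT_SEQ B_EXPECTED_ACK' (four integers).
After event 0: A_seq=125 A_ack=2000 B_seq=2000 B_ack=125
After event 1: A_seq=142 A_ack=2000 B_seq=2000 B_ack=142
After event 2: A_seq=142 A_ack=2000 B_seq=2196 B_ack=142
After event 3: A_seq=142 A_ack=2000 B_seq=2391 B_ack=142
After event 4: A_seq=271 A_ack=2000 B_seq=2391 B_ack=271

271 2000 2391 271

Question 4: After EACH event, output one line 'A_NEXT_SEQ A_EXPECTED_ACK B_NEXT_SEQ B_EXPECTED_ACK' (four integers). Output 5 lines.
125 2000 2000 125
142 2000 2000 142
142 2000 2196 142
142 2000 2391 142
271 2000 2391 271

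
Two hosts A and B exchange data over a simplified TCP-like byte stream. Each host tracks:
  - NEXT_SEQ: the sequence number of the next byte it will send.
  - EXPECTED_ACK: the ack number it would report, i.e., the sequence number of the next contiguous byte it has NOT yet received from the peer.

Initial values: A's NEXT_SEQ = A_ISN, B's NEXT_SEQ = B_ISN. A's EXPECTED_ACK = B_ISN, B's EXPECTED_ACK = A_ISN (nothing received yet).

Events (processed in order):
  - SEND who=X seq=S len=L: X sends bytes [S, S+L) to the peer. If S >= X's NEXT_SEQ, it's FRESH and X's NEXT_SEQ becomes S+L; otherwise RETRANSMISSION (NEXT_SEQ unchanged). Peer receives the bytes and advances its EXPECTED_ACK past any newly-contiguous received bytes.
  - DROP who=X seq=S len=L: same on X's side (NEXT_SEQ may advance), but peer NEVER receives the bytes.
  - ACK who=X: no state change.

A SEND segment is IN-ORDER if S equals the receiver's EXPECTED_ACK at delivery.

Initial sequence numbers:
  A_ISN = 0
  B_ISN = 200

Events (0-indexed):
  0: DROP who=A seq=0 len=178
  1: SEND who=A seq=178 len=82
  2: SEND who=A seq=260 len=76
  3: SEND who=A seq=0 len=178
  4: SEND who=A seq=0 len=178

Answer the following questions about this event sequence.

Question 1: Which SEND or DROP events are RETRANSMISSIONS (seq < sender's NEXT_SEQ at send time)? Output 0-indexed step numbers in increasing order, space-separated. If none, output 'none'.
Step 0: DROP seq=0 -> fresh
Step 1: SEND seq=178 -> fresh
Step 2: SEND seq=260 -> fresh
Step 3: SEND seq=0 -> retransmit
Step 4: SEND seq=0 -> retransmit

Answer: 3 4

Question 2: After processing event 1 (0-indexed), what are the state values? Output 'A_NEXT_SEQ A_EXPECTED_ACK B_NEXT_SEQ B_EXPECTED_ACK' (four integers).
After event 0: A_seq=178 A_ack=200 B_seq=200 B_ack=0
After event 1: A_seq=260 A_ack=200 B_seq=200 B_ack=0

260 200 200 0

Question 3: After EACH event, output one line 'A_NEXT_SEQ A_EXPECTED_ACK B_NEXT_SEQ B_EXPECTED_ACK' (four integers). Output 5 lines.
178 200 200 0
260 200 200 0
336 200 200 0
336 200 200 336
336 200 200 336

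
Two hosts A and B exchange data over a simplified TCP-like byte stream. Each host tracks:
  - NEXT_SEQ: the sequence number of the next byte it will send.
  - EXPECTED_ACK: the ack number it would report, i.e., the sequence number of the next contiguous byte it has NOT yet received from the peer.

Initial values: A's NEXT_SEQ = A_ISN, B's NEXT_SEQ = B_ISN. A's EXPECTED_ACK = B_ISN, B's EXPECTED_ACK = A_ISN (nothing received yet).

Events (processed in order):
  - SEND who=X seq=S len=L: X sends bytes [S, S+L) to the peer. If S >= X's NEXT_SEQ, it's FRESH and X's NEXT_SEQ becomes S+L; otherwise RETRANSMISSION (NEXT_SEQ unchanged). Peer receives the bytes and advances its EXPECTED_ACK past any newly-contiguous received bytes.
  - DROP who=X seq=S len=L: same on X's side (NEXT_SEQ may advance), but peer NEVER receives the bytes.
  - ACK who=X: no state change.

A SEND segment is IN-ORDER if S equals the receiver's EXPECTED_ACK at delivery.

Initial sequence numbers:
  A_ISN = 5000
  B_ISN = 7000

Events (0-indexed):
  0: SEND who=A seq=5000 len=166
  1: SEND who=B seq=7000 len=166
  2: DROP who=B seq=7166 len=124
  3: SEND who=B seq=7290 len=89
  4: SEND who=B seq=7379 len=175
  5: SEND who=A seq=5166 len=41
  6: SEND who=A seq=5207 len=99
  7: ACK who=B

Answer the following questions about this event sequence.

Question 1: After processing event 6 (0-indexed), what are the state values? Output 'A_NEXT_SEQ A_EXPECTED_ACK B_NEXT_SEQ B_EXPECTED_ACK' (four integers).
After event 0: A_seq=5166 A_ack=7000 B_seq=7000 B_ack=5166
After event 1: A_seq=5166 A_ack=7166 B_seq=7166 B_ack=5166
After event 2: A_seq=5166 A_ack=7166 B_seq=7290 B_ack=5166
After event 3: A_seq=5166 A_ack=7166 B_seq=7379 B_ack=5166
After event 4: A_seq=5166 A_ack=7166 B_seq=7554 B_ack=5166
After event 5: A_seq=5207 A_ack=7166 B_seq=7554 B_ack=5207
After event 6: A_seq=5306 A_ack=7166 B_seq=7554 B_ack=5306

5306 7166 7554 5306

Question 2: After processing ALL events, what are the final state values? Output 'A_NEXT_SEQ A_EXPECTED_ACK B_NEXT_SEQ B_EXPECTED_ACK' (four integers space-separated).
Answer: 5306 7166 7554 5306

Derivation:
After event 0: A_seq=5166 A_ack=7000 B_seq=7000 B_ack=5166
After event 1: A_seq=5166 A_ack=7166 B_seq=7166 B_ack=5166
After event 2: A_seq=5166 A_ack=7166 B_seq=7290 B_ack=5166
After event 3: A_seq=5166 A_ack=7166 B_seq=7379 B_ack=5166
After event 4: A_seq=5166 A_ack=7166 B_seq=7554 B_ack=5166
After event 5: A_seq=5207 A_ack=7166 B_seq=7554 B_ack=5207
After event 6: A_seq=5306 A_ack=7166 B_seq=7554 B_ack=5306
After event 7: A_seq=5306 A_ack=7166 B_seq=7554 B_ack=5306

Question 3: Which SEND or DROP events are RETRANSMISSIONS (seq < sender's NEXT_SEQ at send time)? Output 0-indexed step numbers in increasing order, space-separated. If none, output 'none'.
Answer: none

Derivation:
Step 0: SEND seq=5000 -> fresh
Step 1: SEND seq=7000 -> fresh
Step 2: DROP seq=7166 -> fresh
Step 3: SEND seq=7290 -> fresh
Step 4: SEND seq=7379 -> fresh
Step 5: SEND seq=5166 -> fresh
Step 6: SEND seq=5207 -> fresh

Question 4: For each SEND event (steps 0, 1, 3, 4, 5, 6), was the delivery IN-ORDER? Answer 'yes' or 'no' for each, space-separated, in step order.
Step 0: SEND seq=5000 -> in-order
Step 1: SEND seq=7000 -> in-order
Step 3: SEND seq=7290 -> out-of-order
Step 4: SEND seq=7379 -> out-of-order
Step 5: SEND seq=5166 -> in-order
Step 6: SEND seq=5207 -> in-order

Answer: yes yes no no yes yes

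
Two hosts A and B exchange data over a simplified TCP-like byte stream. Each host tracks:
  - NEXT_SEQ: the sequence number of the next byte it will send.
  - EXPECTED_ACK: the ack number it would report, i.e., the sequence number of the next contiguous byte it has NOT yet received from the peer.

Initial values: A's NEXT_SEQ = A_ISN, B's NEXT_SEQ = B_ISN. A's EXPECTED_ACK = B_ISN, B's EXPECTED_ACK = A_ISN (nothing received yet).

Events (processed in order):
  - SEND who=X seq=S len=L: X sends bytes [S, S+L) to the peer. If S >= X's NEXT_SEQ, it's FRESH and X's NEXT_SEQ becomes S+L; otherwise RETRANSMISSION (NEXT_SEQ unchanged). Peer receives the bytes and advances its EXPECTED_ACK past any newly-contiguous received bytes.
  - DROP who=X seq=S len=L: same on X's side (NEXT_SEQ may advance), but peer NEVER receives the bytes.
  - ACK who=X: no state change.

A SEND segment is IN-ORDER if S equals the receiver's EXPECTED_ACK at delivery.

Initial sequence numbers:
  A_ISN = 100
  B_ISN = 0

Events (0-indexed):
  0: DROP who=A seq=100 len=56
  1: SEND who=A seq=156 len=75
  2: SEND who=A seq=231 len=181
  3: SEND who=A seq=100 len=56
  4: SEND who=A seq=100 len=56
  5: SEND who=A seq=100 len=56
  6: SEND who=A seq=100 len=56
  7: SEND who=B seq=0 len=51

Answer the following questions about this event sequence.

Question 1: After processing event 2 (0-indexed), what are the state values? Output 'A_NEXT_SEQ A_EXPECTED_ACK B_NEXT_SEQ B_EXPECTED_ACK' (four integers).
After event 0: A_seq=156 A_ack=0 B_seq=0 B_ack=100
After event 1: A_seq=231 A_ack=0 B_seq=0 B_ack=100
After event 2: A_seq=412 A_ack=0 B_seq=0 B_ack=100

412 0 0 100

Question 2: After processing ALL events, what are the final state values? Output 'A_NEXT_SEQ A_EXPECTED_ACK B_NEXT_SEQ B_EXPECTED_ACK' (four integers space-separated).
After event 0: A_seq=156 A_ack=0 B_seq=0 B_ack=100
After event 1: A_seq=231 A_ack=0 B_seq=0 B_ack=100
After event 2: A_seq=412 A_ack=0 B_seq=0 B_ack=100
After event 3: A_seq=412 A_ack=0 B_seq=0 B_ack=412
After event 4: A_seq=412 A_ack=0 B_seq=0 B_ack=412
After event 5: A_seq=412 A_ack=0 B_seq=0 B_ack=412
After event 6: A_seq=412 A_ack=0 B_seq=0 B_ack=412
After event 7: A_seq=412 A_ack=51 B_seq=51 B_ack=412

Answer: 412 51 51 412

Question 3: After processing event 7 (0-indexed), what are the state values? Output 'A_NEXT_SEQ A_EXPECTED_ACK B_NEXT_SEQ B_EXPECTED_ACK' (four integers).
After event 0: A_seq=156 A_ack=0 B_seq=0 B_ack=100
After event 1: A_seq=231 A_ack=0 B_seq=0 B_ack=100
After event 2: A_seq=412 A_ack=0 B_seq=0 B_ack=100
After event 3: A_seq=412 A_ack=0 B_seq=0 B_ack=412
After event 4: A_seq=412 A_ack=0 B_seq=0 B_ack=412
After event 5: A_seq=412 A_ack=0 B_seq=0 B_ack=412
After event 6: A_seq=412 A_ack=0 B_seq=0 B_ack=412
After event 7: A_seq=412 A_ack=51 B_seq=51 B_ack=412

412 51 51 412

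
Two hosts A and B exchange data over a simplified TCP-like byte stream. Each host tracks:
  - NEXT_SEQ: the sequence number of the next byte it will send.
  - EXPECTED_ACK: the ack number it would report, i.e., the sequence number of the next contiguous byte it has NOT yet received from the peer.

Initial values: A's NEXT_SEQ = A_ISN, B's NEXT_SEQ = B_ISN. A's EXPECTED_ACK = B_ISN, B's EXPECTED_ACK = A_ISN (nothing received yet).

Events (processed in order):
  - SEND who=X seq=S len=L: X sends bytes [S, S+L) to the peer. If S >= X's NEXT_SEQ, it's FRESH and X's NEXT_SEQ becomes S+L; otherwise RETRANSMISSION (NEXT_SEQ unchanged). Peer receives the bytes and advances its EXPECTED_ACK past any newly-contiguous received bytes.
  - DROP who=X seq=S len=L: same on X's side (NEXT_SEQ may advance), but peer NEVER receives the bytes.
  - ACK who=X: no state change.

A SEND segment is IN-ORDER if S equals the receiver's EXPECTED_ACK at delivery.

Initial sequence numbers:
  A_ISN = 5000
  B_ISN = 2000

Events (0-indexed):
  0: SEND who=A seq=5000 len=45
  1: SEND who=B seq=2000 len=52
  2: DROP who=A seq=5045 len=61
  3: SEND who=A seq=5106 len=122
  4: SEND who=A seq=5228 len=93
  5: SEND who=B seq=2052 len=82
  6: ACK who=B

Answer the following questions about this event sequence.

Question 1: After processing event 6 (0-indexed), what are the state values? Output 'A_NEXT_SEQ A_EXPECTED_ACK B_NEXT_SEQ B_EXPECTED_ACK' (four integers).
After event 0: A_seq=5045 A_ack=2000 B_seq=2000 B_ack=5045
After event 1: A_seq=5045 A_ack=2052 B_seq=2052 B_ack=5045
After event 2: A_seq=5106 A_ack=2052 B_seq=2052 B_ack=5045
After event 3: A_seq=5228 A_ack=2052 B_seq=2052 B_ack=5045
After event 4: A_seq=5321 A_ack=2052 B_seq=2052 B_ack=5045
After event 5: A_seq=5321 A_ack=2134 B_seq=2134 B_ack=5045
After event 6: A_seq=5321 A_ack=2134 B_seq=2134 B_ack=5045

5321 2134 2134 5045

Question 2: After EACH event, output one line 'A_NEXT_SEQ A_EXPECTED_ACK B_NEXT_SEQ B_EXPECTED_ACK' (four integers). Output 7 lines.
5045 2000 2000 5045
5045 2052 2052 5045
5106 2052 2052 5045
5228 2052 2052 5045
5321 2052 2052 5045
5321 2134 2134 5045
5321 2134 2134 5045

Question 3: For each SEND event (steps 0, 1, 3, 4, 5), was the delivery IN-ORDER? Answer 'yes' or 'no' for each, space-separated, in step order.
Step 0: SEND seq=5000 -> in-order
Step 1: SEND seq=2000 -> in-order
Step 3: SEND seq=5106 -> out-of-order
Step 4: SEND seq=5228 -> out-of-order
Step 5: SEND seq=2052 -> in-order

Answer: yes yes no no yes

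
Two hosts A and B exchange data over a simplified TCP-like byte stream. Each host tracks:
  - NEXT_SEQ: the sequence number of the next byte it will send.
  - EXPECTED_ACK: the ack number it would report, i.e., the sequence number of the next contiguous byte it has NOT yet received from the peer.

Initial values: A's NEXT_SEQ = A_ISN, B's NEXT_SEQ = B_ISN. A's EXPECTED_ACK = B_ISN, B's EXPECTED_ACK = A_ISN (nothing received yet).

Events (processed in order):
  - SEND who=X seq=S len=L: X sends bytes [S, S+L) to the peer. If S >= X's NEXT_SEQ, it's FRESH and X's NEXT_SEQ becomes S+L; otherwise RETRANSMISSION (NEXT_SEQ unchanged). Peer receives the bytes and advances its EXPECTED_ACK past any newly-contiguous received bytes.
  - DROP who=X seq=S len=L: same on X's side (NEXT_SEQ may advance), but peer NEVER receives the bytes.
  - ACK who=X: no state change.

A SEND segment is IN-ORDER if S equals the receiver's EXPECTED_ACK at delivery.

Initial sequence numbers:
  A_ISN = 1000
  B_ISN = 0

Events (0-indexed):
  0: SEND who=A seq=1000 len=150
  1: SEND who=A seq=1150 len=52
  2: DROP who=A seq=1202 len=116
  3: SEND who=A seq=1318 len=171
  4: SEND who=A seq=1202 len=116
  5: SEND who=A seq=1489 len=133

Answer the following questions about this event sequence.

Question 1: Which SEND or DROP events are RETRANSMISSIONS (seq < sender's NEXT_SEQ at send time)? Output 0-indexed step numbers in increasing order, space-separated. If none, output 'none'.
Answer: 4

Derivation:
Step 0: SEND seq=1000 -> fresh
Step 1: SEND seq=1150 -> fresh
Step 2: DROP seq=1202 -> fresh
Step 3: SEND seq=1318 -> fresh
Step 4: SEND seq=1202 -> retransmit
Step 5: SEND seq=1489 -> fresh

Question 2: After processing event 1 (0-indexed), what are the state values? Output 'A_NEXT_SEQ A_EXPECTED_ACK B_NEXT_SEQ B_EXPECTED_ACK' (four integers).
After event 0: A_seq=1150 A_ack=0 B_seq=0 B_ack=1150
After event 1: A_seq=1202 A_ack=0 B_seq=0 B_ack=1202

1202 0 0 1202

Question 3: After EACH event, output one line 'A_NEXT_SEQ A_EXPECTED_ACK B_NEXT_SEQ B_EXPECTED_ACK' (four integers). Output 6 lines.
1150 0 0 1150
1202 0 0 1202
1318 0 0 1202
1489 0 0 1202
1489 0 0 1489
1622 0 0 1622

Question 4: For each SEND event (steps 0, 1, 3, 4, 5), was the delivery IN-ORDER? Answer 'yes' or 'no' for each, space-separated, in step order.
Step 0: SEND seq=1000 -> in-order
Step 1: SEND seq=1150 -> in-order
Step 3: SEND seq=1318 -> out-of-order
Step 4: SEND seq=1202 -> in-order
Step 5: SEND seq=1489 -> in-order

Answer: yes yes no yes yes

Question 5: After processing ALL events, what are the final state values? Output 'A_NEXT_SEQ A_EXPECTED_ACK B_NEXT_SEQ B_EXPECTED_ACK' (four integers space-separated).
Answer: 1622 0 0 1622

Derivation:
After event 0: A_seq=1150 A_ack=0 B_seq=0 B_ack=1150
After event 1: A_seq=1202 A_ack=0 B_seq=0 B_ack=1202
After event 2: A_seq=1318 A_ack=0 B_seq=0 B_ack=1202
After event 3: A_seq=1489 A_ack=0 B_seq=0 B_ack=1202
After event 4: A_seq=1489 A_ack=0 B_seq=0 B_ack=1489
After event 5: A_seq=1622 A_ack=0 B_seq=0 B_ack=1622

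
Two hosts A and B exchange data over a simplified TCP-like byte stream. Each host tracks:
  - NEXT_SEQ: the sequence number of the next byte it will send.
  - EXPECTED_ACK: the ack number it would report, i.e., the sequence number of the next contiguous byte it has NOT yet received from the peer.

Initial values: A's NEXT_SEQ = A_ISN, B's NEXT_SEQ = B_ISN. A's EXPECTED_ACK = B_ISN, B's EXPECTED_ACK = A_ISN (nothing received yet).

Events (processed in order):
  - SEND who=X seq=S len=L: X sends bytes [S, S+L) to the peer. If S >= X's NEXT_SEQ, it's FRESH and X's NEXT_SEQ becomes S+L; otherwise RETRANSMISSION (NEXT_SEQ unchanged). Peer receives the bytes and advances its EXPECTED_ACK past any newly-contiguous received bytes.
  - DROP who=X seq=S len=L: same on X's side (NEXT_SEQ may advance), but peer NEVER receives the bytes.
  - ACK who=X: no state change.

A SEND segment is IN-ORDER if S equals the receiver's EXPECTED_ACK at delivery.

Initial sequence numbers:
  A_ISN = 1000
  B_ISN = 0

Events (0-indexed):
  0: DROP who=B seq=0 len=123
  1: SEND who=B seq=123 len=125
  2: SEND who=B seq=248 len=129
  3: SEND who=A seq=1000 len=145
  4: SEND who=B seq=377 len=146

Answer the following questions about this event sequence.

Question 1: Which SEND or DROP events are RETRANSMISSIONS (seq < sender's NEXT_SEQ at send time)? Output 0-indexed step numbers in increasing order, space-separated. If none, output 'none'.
Step 0: DROP seq=0 -> fresh
Step 1: SEND seq=123 -> fresh
Step 2: SEND seq=248 -> fresh
Step 3: SEND seq=1000 -> fresh
Step 4: SEND seq=377 -> fresh

Answer: none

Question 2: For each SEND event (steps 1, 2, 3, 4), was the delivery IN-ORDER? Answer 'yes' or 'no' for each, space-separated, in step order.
Answer: no no yes no

Derivation:
Step 1: SEND seq=123 -> out-of-order
Step 2: SEND seq=248 -> out-of-order
Step 3: SEND seq=1000 -> in-order
Step 4: SEND seq=377 -> out-of-order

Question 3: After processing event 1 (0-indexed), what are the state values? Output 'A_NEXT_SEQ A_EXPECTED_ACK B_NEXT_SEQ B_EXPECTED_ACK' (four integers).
After event 0: A_seq=1000 A_ack=0 B_seq=123 B_ack=1000
After event 1: A_seq=1000 A_ack=0 B_seq=248 B_ack=1000

1000 0 248 1000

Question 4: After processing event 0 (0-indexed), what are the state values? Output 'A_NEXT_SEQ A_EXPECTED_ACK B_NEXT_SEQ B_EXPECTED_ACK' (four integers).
After event 0: A_seq=1000 A_ack=0 B_seq=123 B_ack=1000

1000 0 123 1000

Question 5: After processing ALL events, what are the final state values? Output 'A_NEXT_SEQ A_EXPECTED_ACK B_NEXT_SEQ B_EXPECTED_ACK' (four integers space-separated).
After event 0: A_seq=1000 A_ack=0 B_seq=123 B_ack=1000
After event 1: A_seq=1000 A_ack=0 B_seq=248 B_ack=1000
After event 2: A_seq=1000 A_ack=0 B_seq=377 B_ack=1000
After event 3: A_seq=1145 A_ack=0 B_seq=377 B_ack=1145
After event 4: A_seq=1145 A_ack=0 B_seq=523 B_ack=1145

Answer: 1145 0 523 1145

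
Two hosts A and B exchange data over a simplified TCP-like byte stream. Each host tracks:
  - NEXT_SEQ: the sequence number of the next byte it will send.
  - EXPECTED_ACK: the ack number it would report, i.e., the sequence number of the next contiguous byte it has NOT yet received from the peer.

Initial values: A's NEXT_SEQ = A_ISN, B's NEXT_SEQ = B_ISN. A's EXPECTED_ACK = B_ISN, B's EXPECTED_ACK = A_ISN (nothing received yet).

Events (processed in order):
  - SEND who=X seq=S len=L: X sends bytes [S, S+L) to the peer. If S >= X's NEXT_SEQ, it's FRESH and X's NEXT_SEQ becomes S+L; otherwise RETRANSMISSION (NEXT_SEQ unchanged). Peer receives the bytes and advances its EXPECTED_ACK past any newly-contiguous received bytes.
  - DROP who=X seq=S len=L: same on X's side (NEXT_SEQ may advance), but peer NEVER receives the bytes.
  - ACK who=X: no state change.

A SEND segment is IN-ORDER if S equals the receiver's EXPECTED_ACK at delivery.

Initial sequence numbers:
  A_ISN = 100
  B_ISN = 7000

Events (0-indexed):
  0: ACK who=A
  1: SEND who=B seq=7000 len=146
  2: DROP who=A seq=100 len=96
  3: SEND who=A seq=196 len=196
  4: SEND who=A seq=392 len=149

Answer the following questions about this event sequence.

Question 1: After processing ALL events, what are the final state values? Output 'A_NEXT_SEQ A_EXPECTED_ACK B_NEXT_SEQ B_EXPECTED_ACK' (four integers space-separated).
Answer: 541 7146 7146 100

Derivation:
After event 0: A_seq=100 A_ack=7000 B_seq=7000 B_ack=100
After event 1: A_seq=100 A_ack=7146 B_seq=7146 B_ack=100
After event 2: A_seq=196 A_ack=7146 B_seq=7146 B_ack=100
After event 3: A_seq=392 A_ack=7146 B_seq=7146 B_ack=100
After event 4: A_seq=541 A_ack=7146 B_seq=7146 B_ack=100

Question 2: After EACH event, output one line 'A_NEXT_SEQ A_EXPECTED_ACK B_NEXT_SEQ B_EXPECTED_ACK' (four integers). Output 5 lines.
100 7000 7000 100
100 7146 7146 100
196 7146 7146 100
392 7146 7146 100
541 7146 7146 100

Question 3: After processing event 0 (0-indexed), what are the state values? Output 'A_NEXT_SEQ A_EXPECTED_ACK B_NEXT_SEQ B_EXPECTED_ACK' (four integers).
After event 0: A_seq=100 A_ack=7000 B_seq=7000 B_ack=100

100 7000 7000 100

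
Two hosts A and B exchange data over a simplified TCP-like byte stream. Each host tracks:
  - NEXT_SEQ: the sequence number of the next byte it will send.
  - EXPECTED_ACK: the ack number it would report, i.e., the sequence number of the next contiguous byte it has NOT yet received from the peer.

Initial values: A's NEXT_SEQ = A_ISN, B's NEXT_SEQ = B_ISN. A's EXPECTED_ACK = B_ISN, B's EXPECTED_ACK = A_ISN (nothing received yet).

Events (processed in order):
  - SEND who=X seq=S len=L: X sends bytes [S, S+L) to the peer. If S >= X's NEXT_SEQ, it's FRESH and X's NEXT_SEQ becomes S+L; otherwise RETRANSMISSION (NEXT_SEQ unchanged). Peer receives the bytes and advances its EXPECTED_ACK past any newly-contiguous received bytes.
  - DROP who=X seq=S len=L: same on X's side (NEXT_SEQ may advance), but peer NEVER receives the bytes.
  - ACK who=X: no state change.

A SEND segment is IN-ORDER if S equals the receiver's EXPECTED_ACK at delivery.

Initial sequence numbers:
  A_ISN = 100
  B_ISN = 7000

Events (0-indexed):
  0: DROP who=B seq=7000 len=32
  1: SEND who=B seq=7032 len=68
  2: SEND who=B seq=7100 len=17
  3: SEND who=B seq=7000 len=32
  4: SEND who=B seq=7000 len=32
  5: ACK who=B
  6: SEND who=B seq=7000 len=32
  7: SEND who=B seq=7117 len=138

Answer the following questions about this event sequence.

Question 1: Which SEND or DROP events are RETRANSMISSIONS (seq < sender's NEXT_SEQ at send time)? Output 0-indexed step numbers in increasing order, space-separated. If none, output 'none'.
Answer: 3 4 6

Derivation:
Step 0: DROP seq=7000 -> fresh
Step 1: SEND seq=7032 -> fresh
Step 2: SEND seq=7100 -> fresh
Step 3: SEND seq=7000 -> retransmit
Step 4: SEND seq=7000 -> retransmit
Step 6: SEND seq=7000 -> retransmit
Step 7: SEND seq=7117 -> fresh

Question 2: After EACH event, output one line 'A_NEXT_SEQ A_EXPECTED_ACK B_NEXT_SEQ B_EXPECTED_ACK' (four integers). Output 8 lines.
100 7000 7032 100
100 7000 7100 100
100 7000 7117 100
100 7117 7117 100
100 7117 7117 100
100 7117 7117 100
100 7117 7117 100
100 7255 7255 100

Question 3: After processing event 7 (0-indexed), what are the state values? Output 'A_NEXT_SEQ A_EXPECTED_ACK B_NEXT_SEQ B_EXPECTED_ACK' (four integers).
After event 0: A_seq=100 A_ack=7000 B_seq=7032 B_ack=100
After event 1: A_seq=100 A_ack=7000 B_seq=7100 B_ack=100
After event 2: A_seq=100 A_ack=7000 B_seq=7117 B_ack=100
After event 3: A_seq=100 A_ack=7117 B_seq=7117 B_ack=100
After event 4: A_seq=100 A_ack=7117 B_seq=7117 B_ack=100
After event 5: A_seq=100 A_ack=7117 B_seq=7117 B_ack=100
After event 6: A_seq=100 A_ack=7117 B_seq=7117 B_ack=100
After event 7: A_seq=100 A_ack=7255 B_seq=7255 B_ack=100

100 7255 7255 100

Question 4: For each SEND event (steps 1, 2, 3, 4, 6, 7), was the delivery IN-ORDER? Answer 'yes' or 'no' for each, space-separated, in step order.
Step 1: SEND seq=7032 -> out-of-order
Step 2: SEND seq=7100 -> out-of-order
Step 3: SEND seq=7000 -> in-order
Step 4: SEND seq=7000 -> out-of-order
Step 6: SEND seq=7000 -> out-of-order
Step 7: SEND seq=7117 -> in-order

Answer: no no yes no no yes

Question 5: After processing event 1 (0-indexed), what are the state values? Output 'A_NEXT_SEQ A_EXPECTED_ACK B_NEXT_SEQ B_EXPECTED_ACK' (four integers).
After event 0: A_seq=100 A_ack=7000 B_seq=7032 B_ack=100
After event 1: A_seq=100 A_ack=7000 B_seq=7100 B_ack=100

100 7000 7100 100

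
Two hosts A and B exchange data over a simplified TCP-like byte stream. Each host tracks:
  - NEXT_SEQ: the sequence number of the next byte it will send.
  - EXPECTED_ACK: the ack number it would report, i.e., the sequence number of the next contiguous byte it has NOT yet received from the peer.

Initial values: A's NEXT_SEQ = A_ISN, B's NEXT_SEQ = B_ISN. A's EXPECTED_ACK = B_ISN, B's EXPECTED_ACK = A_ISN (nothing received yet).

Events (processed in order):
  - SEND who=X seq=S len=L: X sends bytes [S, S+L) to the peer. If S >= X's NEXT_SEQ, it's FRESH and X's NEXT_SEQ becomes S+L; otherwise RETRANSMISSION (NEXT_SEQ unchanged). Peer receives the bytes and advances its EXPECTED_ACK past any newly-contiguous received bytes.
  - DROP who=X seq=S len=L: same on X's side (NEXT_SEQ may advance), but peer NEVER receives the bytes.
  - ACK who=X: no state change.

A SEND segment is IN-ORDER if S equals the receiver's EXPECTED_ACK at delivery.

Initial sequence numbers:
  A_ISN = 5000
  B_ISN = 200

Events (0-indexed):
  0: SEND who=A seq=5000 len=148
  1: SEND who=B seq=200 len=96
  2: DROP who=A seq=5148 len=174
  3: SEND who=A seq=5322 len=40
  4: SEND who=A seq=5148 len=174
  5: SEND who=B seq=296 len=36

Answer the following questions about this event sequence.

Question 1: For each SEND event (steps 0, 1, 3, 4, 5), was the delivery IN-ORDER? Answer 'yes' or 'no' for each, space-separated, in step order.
Answer: yes yes no yes yes

Derivation:
Step 0: SEND seq=5000 -> in-order
Step 1: SEND seq=200 -> in-order
Step 3: SEND seq=5322 -> out-of-order
Step 4: SEND seq=5148 -> in-order
Step 5: SEND seq=296 -> in-order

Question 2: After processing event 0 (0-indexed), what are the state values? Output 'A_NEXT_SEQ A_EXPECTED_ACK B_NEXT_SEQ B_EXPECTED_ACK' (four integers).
After event 0: A_seq=5148 A_ack=200 B_seq=200 B_ack=5148

5148 200 200 5148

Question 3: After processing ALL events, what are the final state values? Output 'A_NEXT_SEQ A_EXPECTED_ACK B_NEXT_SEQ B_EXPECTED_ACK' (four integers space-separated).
Answer: 5362 332 332 5362

Derivation:
After event 0: A_seq=5148 A_ack=200 B_seq=200 B_ack=5148
After event 1: A_seq=5148 A_ack=296 B_seq=296 B_ack=5148
After event 2: A_seq=5322 A_ack=296 B_seq=296 B_ack=5148
After event 3: A_seq=5362 A_ack=296 B_seq=296 B_ack=5148
After event 4: A_seq=5362 A_ack=296 B_seq=296 B_ack=5362
After event 5: A_seq=5362 A_ack=332 B_seq=332 B_ack=5362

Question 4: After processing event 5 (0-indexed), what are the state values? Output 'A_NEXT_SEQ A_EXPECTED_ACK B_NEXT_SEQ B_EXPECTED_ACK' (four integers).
After event 0: A_seq=5148 A_ack=200 B_seq=200 B_ack=5148
After event 1: A_seq=5148 A_ack=296 B_seq=296 B_ack=5148
After event 2: A_seq=5322 A_ack=296 B_seq=296 B_ack=5148
After event 3: A_seq=5362 A_ack=296 B_seq=296 B_ack=5148
After event 4: A_seq=5362 A_ack=296 B_seq=296 B_ack=5362
After event 5: A_seq=5362 A_ack=332 B_seq=332 B_ack=5362

5362 332 332 5362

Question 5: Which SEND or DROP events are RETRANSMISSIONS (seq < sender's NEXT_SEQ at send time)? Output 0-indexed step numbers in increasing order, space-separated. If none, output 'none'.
Answer: 4

Derivation:
Step 0: SEND seq=5000 -> fresh
Step 1: SEND seq=200 -> fresh
Step 2: DROP seq=5148 -> fresh
Step 3: SEND seq=5322 -> fresh
Step 4: SEND seq=5148 -> retransmit
Step 5: SEND seq=296 -> fresh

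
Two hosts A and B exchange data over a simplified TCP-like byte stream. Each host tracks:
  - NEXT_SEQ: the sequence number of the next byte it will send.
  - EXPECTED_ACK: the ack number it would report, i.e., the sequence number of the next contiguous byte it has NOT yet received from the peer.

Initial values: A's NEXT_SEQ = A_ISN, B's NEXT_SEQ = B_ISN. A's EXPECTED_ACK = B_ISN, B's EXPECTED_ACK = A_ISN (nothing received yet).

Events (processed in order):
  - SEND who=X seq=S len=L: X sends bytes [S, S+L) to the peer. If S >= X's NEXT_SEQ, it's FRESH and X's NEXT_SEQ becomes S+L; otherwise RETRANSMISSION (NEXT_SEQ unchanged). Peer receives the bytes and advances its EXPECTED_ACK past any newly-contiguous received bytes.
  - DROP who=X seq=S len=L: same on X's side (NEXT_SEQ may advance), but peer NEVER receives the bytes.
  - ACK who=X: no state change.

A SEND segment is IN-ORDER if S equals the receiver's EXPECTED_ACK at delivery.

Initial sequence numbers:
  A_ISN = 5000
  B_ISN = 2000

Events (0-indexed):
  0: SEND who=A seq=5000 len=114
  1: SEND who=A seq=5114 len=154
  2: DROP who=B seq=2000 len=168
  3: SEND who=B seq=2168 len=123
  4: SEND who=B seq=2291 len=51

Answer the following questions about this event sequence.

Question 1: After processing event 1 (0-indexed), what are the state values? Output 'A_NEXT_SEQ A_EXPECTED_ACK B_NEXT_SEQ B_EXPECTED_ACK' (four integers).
After event 0: A_seq=5114 A_ack=2000 B_seq=2000 B_ack=5114
After event 1: A_seq=5268 A_ack=2000 B_seq=2000 B_ack=5268

5268 2000 2000 5268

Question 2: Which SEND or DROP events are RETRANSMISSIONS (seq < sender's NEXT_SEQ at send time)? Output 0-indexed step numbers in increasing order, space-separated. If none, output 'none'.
Answer: none

Derivation:
Step 0: SEND seq=5000 -> fresh
Step 1: SEND seq=5114 -> fresh
Step 2: DROP seq=2000 -> fresh
Step 3: SEND seq=2168 -> fresh
Step 4: SEND seq=2291 -> fresh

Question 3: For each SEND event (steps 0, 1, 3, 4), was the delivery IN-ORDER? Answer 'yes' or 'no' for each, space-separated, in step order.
Step 0: SEND seq=5000 -> in-order
Step 1: SEND seq=5114 -> in-order
Step 3: SEND seq=2168 -> out-of-order
Step 4: SEND seq=2291 -> out-of-order

Answer: yes yes no no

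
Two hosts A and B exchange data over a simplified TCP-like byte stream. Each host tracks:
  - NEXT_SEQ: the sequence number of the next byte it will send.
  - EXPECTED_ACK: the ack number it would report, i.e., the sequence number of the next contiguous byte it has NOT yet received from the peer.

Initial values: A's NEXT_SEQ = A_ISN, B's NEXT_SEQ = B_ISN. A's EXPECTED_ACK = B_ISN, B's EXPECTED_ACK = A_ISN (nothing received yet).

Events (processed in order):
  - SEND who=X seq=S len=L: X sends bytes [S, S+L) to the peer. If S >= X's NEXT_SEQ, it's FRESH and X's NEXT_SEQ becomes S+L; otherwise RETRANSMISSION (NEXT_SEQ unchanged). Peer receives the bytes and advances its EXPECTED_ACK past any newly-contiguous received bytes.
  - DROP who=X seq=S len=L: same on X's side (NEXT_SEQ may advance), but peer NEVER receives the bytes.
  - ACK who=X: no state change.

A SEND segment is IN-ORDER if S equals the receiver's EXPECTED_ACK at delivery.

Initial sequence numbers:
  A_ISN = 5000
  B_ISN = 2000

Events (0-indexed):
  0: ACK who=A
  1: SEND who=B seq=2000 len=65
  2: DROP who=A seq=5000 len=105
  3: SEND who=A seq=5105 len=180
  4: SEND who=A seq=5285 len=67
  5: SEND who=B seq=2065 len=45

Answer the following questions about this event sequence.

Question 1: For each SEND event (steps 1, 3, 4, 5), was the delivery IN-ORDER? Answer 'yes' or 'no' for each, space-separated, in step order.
Step 1: SEND seq=2000 -> in-order
Step 3: SEND seq=5105 -> out-of-order
Step 4: SEND seq=5285 -> out-of-order
Step 5: SEND seq=2065 -> in-order

Answer: yes no no yes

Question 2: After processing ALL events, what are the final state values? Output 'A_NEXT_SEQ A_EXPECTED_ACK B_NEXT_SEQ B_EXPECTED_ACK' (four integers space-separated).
Answer: 5352 2110 2110 5000

Derivation:
After event 0: A_seq=5000 A_ack=2000 B_seq=2000 B_ack=5000
After event 1: A_seq=5000 A_ack=2065 B_seq=2065 B_ack=5000
After event 2: A_seq=5105 A_ack=2065 B_seq=2065 B_ack=5000
After event 3: A_seq=5285 A_ack=2065 B_seq=2065 B_ack=5000
After event 4: A_seq=5352 A_ack=2065 B_seq=2065 B_ack=5000
After event 5: A_seq=5352 A_ack=2110 B_seq=2110 B_ack=5000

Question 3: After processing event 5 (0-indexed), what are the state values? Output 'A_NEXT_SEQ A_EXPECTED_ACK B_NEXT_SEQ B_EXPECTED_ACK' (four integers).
After event 0: A_seq=5000 A_ack=2000 B_seq=2000 B_ack=5000
After event 1: A_seq=5000 A_ack=2065 B_seq=2065 B_ack=5000
After event 2: A_seq=5105 A_ack=2065 B_seq=2065 B_ack=5000
After event 3: A_seq=5285 A_ack=2065 B_seq=2065 B_ack=5000
After event 4: A_seq=5352 A_ack=2065 B_seq=2065 B_ack=5000
After event 5: A_seq=5352 A_ack=2110 B_seq=2110 B_ack=5000

5352 2110 2110 5000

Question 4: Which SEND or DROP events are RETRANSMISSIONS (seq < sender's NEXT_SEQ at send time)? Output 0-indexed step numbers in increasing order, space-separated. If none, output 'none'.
Step 1: SEND seq=2000 -> fresh
Step 2: DROP seq=5000 -> fresh
Step 3: SEND seq=5105 -> fresh
Step 4: SEND seq=5285 -> fresh
Step 5: SEND seq=2065 -> fresh

Answer: none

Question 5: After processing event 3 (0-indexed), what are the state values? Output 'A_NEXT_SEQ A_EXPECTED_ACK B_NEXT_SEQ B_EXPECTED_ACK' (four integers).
After event 0: A_seq=5000 A_ack=2000 B_seq=2000 B_ack=5000
After event 1: A_seq=5000 A_ack=2065 B_seq=2065 B_ack=5000
After event 2: A_seq=5105 A_ack=2065 B_seq=2065 B_ack=5000
After event 3: A_seq=5285 A_ack=2065 B_seq=2065 B_ack=5000

5285 2065 2065 5000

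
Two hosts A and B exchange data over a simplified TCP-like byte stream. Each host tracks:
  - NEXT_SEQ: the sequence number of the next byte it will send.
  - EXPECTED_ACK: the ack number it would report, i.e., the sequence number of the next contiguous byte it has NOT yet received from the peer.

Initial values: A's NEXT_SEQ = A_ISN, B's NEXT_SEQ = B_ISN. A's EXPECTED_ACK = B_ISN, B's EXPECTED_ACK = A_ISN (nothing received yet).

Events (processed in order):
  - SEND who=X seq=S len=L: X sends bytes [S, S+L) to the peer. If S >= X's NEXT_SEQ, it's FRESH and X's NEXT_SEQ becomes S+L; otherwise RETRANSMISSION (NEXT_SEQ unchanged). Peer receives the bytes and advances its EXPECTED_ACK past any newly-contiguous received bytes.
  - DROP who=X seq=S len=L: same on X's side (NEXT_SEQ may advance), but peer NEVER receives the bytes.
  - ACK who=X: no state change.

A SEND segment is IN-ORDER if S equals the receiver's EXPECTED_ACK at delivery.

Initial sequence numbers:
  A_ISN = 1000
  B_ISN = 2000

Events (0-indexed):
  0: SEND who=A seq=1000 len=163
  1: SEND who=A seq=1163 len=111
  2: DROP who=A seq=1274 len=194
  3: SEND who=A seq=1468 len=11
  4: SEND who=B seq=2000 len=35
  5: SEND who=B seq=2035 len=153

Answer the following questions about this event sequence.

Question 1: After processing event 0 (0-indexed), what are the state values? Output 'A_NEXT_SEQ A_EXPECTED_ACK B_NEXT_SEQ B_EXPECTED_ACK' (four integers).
After event 0: A_seq=1163 A_ack=2000 B_seq=2000 B_ack=1163

1163 2000 2000 1163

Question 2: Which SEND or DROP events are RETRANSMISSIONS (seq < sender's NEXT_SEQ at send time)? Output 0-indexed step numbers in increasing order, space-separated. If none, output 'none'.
Step 0: SEND seq=1000 -> fresh
Step 1: SEND seq=1163 -> fresh
Step 2: DROP seq=1274 -> fresh
Step 3: SEND seq=1468 -> fresh
Step 4: SEND seq=2000 -> fresh
Step 5: SEND seq=2035 -> fresh

Answer: none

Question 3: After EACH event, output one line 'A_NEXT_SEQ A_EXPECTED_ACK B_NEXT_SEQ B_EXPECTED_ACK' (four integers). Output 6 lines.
1163 2000 2000 1163
1274 2000 2000 1274
1468 2000 2000 1274
1479 2000 2000 1274
1479 2035 2035 1274
1479 2188 2188 1274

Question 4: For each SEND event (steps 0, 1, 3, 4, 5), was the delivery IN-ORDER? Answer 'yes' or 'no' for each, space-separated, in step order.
Step 0: SEND seq=1000 -> in-order
Step 1: SEND seq=1163 -> in-order
Step 3: SEND seq=1468 -> out-of-order
Step 4: SEND seq=2000 -> in-order
Step 5: SEND seq=2035 -> in-order

Answer: yes yes no yes yes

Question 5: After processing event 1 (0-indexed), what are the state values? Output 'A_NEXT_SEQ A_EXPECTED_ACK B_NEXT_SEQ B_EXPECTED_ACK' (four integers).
After event 0: A_seq=1163 A_ack=2000 B_seq=2000 B_ack=1163
After event 1: A_seq=1274 A_ack=2000 B_seq=2000 B_ack=1274

1274 2000 2000 1274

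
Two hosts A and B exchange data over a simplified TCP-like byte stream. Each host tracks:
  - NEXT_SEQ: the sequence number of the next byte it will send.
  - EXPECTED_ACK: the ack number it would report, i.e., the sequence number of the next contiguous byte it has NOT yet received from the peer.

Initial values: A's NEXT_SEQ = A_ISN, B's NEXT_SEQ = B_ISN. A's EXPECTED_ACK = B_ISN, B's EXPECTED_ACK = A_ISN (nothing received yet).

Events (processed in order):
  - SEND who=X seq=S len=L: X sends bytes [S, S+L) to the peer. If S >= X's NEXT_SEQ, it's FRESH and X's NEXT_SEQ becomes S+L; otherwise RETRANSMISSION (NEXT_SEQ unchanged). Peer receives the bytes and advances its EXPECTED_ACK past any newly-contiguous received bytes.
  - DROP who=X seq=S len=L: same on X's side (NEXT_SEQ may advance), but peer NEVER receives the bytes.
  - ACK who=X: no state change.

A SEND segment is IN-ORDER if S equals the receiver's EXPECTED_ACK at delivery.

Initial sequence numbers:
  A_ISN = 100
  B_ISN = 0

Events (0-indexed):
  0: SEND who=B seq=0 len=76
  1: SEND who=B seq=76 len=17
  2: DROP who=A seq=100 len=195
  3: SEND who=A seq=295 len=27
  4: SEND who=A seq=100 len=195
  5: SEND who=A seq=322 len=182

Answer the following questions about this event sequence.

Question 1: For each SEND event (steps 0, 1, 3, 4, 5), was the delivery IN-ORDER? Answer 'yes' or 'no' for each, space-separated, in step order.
Step 0: SEND seq=0 -> in-order
Step 1: SEND seq=76 -> in-order
Step 3: SEND seq=295 -> out-of-order
Step 4: SEND seq=100 -> in-order
Step 5: SEND seq=322 -> in-order

Answer: yes yes no yes yes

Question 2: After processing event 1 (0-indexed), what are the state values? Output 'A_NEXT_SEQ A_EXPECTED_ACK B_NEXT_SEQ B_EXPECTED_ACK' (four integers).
After event 0: A_seq=100 A_ack=76 B_seq=76 B_ack=100
After event 1: A_seq=100 A_ack=93 B_seq=93 B_ack=100

100 93 93 100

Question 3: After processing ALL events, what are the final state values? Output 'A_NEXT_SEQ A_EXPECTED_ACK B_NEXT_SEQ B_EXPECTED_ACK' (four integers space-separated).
Answer: 504 93 93 504

Derivation:
After event 0: A_seq=100 A_ack=76 B_seq=76 B_ack=100
After event 1: A_seq=100 A_ack=93 B_seq=93 B_ack=100
After event 2: A_seq=295 A_ack=93 B_seq=93 B_ack=100
After event 3: A_seq=322 A_ack=93 B_seq=93 B_ack=100
After event 4: A_seq=322 A_ack=93 B_seq=93 B_ack=322
After event 5: A_seq=504 A_ack=93 B_seq=93 B_ack=504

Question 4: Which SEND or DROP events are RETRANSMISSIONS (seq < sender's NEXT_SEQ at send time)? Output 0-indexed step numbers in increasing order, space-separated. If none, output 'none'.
Answer: 4

Derivation:
Step 0: SEND seq=0 -> fresh
Step 1: SEND seq=76 -> fresh
Step 2: DROP seq=100 -> fresh
Step 3: SEND seq=295 -> fresh
Step 4: SEND seq=100 -> retransmit
Step 5: SEND seq=322 -> fresh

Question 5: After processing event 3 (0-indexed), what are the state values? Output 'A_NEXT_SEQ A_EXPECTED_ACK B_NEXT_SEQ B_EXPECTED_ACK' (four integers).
After event 0: A_seq=100 A_ack=76 B_seq=76 B_ack=100
After event 1: A_seq=100 A_ack=93 B_seq=93 B_ack=100
After event 2: A_seq=295 A_ack=93 B_seq=93 B_ack=100
After event 3: A_seq=322 A_ack=93 B_seq=93 B_ack=100

322 93 93 100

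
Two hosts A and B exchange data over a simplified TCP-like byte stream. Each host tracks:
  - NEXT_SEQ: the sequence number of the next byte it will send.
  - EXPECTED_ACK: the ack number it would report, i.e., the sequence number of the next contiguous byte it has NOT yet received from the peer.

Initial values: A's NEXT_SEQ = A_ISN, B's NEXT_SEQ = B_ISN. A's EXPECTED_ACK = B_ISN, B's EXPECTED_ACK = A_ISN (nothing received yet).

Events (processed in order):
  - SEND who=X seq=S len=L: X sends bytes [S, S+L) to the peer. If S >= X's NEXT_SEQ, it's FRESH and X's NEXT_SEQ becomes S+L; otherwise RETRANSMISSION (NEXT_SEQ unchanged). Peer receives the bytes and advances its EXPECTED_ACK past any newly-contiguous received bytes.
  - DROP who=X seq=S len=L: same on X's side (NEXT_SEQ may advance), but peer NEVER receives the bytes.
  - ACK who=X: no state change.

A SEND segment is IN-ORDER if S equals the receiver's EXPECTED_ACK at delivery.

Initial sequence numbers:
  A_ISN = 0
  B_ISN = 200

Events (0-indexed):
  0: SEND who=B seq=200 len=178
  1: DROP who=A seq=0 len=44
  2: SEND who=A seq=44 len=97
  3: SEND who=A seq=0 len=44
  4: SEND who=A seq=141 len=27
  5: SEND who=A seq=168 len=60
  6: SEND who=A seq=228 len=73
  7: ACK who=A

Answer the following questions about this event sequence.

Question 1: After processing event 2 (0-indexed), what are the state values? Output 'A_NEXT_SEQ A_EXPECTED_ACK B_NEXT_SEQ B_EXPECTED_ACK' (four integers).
After event 0: A_seq=0 A_ack=378 B_seq=378 B_ack=0
After event 1: A_seq=44 A_ack=378 B_seq=378 B_ack=0
After event 2: A_seq=141 A_ack=378 B_seq=378 B_ack=0

141 378 378 0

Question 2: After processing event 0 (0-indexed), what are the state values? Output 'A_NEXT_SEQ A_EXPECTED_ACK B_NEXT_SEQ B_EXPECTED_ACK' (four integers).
After event 0: A_seq=0 A_ack=378 B_seq=378 B_ack=0

0 378 378 0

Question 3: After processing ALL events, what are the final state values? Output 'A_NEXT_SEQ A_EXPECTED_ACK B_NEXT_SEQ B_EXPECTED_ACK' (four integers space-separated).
After event 0: A_seq=0 A_ack=378 B_seq=378 B_ack=0
After event 1: A_seq=44 A_ack=378 B_seq=378 B_ack=0
After event 2: A_seq=141 A_ack=378 B_seq=378 B_ack=0
After event 3: A_seq=141 A_ack=378 B_seq=378 B_ack=141
After event 4: A_seq=168 A_ack=378 B_seq=378 B_ack=168
After event 5: A_seq=228 A_ack=378 B_seq=378 B_ack=228
After event 6: A_seq=301 A_ack=378 B_seq=378 B_ack=301
After event 7: A_seq=301 A_ack=378 B_seq=378 B_ack=301

Answer: 301 378 378 301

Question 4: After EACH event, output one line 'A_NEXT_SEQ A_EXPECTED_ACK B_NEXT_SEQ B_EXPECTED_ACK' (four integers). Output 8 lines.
0 378 378 0
44 378 378 0
141 378 378 0
141 378 378 141
168 378 378 168
228 378 378 228
301 378 378 301
301 378 378 301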